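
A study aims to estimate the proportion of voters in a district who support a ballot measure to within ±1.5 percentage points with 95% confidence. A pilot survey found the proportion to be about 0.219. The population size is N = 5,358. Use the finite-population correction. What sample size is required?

n = 1891

For a proportion with margin E = 0.015 at 95% confidence, z = 1.960.
n = p̂(1−p̂)(z/E)² = 0.219 × 0.781 × (1.960/0.015)² = 2920.28 — call this n₀.
Finite-population correction with N = 5,358: n = n₀ / (1 + (n₀−1)/N) = 2920.28 / 1.545 = 1890.15
Round up: n = 1891.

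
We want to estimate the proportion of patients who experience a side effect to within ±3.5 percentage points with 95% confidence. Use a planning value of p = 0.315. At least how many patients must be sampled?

677

For a proportion with margin E = 0.035 at 95% confidence, z = 1.960.
n = p̂(1−p̂)(z/E)² = 0.315 × 0.685 × (1.960/0.035)² = 676.67
Round up: n = 677.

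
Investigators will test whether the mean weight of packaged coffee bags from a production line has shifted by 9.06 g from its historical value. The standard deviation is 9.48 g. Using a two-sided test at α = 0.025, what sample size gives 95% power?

For a one-sample z-test, n = ((z_{α/2} + z_β)·σ/δ)².
z_{α/2} = 2.241 (two-sided α = 0.025); z_β = 1.645 (power 95% → β = 0.05).
n = (3.886 × 9.48 / 9.06)² = 16.53
Round up: n = 17.

17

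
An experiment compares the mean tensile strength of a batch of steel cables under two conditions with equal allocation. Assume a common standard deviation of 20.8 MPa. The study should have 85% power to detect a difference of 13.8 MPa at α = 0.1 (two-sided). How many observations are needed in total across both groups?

For two equal groups, n per group = 2·((z_{α/2} + z_β)·σ/δ)².
z_{α/2} = 1.645; z_β = 1.036 (power 85%).
n = 2 × (2.681 × 20.8 / 13.8)² = 2 × 16.33 = 32.66
Round up: n = 33 per group.
Total across both groups: 2 × 33 = 66.

66 total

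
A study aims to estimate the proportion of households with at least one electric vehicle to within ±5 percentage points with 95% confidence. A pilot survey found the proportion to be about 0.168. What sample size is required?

215

For a proportion with margin E = 0.05 at 95% confidence, z = 1.960.
n = p̂(1−p̂)(z/E)² = 0.168 × 0.832 × (1.960/0.05)² = 214.79
Round up: n = 215.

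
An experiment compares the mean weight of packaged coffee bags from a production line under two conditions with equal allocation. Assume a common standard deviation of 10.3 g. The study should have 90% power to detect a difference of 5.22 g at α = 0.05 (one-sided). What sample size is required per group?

67 per group

For two equal groups, n per group = 2·((z_α + z_β)·σ/δ)².
z_α = 1.645; z_β = 1.282 (power 90%).
n = 2 × (2.927 × 10.3 / 5.22)² = 2 × 33.36 = 66.72
Round up: n = 67 per group.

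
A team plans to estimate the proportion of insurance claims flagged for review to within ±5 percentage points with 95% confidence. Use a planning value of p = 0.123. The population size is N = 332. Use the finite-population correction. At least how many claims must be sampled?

111

For a proportion with margin E = 0.05 at 95% confidence, z = 1.960.
n = p̂(1−p̂)(z/E)² = 0.123 × 0.877 × (1.960/0.05)² = 165.76 — call this n₀.
Finite-population correction with N = 332: n = n₀ / (1 + (n₀−1)/N) = 165.76 / 1.496 = 110.80
Round up: n = 111.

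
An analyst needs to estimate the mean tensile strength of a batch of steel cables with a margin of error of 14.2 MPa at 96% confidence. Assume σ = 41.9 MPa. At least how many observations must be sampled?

For a mean, the margin of error is E = z·σ/√n, so n = (zσ/E)².
At 96% confidence, z = 2.054.
n = (2.054 × 41.9 / 14.2)² = 36.73
Round up: n = 37.

n = 37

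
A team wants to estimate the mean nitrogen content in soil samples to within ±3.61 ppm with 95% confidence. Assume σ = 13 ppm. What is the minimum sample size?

For a mean, the margin of error is E = z·σ/√n, so n = (zσ/E)².
At 95% confidence, z = 1.960.
n = (1.960 × 13 / 3.61)² = 49.82
Round up: n = 50.

50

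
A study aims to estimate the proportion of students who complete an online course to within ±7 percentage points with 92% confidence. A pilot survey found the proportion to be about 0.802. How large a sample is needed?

100

For a proportion with margin E = 0.07 at 92% confidence, z = 1.751.
n = p̂(1−p̂)(z/E)² = 0.802 × 0.198 × (1.751/0.07)² = 99.36
Round up: n = 100.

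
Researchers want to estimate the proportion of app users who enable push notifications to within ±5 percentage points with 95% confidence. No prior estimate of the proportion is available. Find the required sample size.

For a proportion with margin E = 0.05 at 95% confidence, z = 1.960.
With no prior estimate, use p = 0.5, which maximizes p(1−p) at 0.25.
n = 0.25 × (z/E)² = 0.25 × (1.960/0.05)² = 384.16
Round up: n = 385.

n = 385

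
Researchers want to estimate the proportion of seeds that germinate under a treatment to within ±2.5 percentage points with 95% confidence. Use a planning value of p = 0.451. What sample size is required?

n = 1522

For a proportion with margin E = 0.025 at 95% confidence, z = 1.960.
n = p̂(1−p̂)(z/E)² = 0.451 × 0.549 × (1.960/0.025)² = 1521.88
Round up: n = 1522.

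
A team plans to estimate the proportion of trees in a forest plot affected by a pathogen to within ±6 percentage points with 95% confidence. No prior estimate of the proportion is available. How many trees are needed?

267

For a proportion with margin E = 0.06 at 95% confidence, z = 1.960.
With no prior estimate, use p = 0.5, which maximizes p(1−p) at 0.25.
n = 0.25 × (z/E)² = 0.25 × (1.960/0.06)² = 266.78
Round up: n = 267.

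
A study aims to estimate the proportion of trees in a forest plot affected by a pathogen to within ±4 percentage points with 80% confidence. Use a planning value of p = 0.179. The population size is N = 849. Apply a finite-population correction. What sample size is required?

For a proportion with margin E = 0.04 at 80% confidence, z = 1.282.
n = p̂(1−p̂)(z/E)² = 0.179 × 0.821 × (1.282/0.04)² = 150.96 — call this n₀.
Finite-population correction with N = 849: n = n₀ / (1 + (n₀−1)/N) = 150.96 / 1.177 = 128.26
Round up: n = 129.

129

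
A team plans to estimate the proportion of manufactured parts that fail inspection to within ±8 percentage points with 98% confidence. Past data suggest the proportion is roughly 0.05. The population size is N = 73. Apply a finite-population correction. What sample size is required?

For a proportion with margin E = 0.08 at 98% confidence, z = 2.326.
n = p̂(1−p̂)(z/E)² = 0.05 × 0.95 × (2.326/0.08)² = 40.15 — call this n₀.
Finite-population correction with N = 73: n = n₀ / (1 + (n₀−1)/N) = 40.15 / 1.536 = 26.14
Round up: n = 27.

n = 27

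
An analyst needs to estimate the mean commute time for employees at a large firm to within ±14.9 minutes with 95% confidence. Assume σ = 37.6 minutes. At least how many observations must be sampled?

25

For a mean, the margin of error is E = z·σ/√n, so n = (zσ/E)².
At 95% confidence, z = 1.960.
n = (1.960 × 37.6 / 14.9)² = 24.46
Round up: n = 25.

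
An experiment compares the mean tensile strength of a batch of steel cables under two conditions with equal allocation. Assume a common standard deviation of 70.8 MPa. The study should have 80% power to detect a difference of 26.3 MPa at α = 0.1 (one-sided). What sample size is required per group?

66 per group

For two equal groups, n per group = 2·((z_α + z_β)·σ/δ)².
z_α = 1.282; z_β = 0.842 (power 80%).
n = 2 × (2.124 × 70.8 / 26.3)² = 2 × 32.69 = 65.38
Round up: n = 66 per group.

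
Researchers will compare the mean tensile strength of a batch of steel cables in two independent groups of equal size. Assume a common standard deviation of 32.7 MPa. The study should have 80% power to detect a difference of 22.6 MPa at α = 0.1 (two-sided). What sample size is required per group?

For two equal groups, n per group = 2·((z_{α/2} + z_β)·σ/δ)².
z_{α/2} = 1.645; z_β = 0.842 (power 80%).
n = 2 × (2.487 × 32.7 / 22.6)² = 2 × 12.95 = 25.90
Round up: n = 26 per group.

26 per group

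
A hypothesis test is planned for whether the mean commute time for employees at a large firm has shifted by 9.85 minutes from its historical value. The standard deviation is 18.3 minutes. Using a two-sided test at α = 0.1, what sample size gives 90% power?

n = 30

For a one-sample z-test, n = ((z_{α/2} + z_β)·σ/δ)².
z_{α/2} = 1.645 (two-sided α = 0.1); z_β = 1.282 (power 90% → β = 0.1).
n = (2.927 × 18.3 / 9.85)² = 29.57
Round up: n = 30.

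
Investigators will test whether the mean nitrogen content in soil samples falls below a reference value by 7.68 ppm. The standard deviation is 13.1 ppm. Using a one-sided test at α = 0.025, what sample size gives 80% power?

n = 23

For a one-sample z-test, n = ((z_α + z_β)·σ/δ)².
z_α = 1.960 (one-sided α = 0.025); z_β = 0.842 (power 80% → β = 0.2).
n = (2.802 × 13.1 / 7.68)² = 22.84
Round up: n = 23.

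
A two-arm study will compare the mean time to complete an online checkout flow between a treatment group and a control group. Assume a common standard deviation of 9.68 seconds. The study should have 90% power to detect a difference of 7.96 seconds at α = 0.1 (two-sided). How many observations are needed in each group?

26 per group

For two equal groups, n per group = 2·((z_{α/2} + z_β)·σ/δ)².
z_{α/2} = 1.645; z_β = 1.282 (power 90%).
n = 2 × (2.927 × 9.68 / 7.96)² = 2 × 12.67 = 25.34
Round up: n = 26 per group.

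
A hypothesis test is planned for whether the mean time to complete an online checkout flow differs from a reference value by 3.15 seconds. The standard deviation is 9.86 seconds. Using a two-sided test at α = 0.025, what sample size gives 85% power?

For a one-sample z-test, n = ((z_{α/2} + z_β)·σ/δ)².
z_{α/2} = 2.241 (two-sided α = 0.025); z_β = 1.036 (power 85% → β = 0.15).
n = (3.277 × 9.86 / 3.15)² = 105.22
Round up: n = 106.

106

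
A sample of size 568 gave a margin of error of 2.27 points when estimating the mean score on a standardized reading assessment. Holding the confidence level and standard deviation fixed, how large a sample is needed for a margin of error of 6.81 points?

n = 64

Margin of error scales as 1/√n, so n₂ = n₁·(E₁/E₂)².
n₂ = 568 × (2.27/6.81)² = 568 × 0.1111 = 63.10
Round up: n₂ = 64.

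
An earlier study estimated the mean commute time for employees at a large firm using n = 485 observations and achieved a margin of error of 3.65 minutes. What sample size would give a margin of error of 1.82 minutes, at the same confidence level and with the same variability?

1951

Margin of error scales as 1/√n, so n₂ = n₁·(E₁/E₂)².
n₂ = 485 × (3.65/1.82)² = 485 × 4.022 = 1950.67
Round up: n₂ = 1951.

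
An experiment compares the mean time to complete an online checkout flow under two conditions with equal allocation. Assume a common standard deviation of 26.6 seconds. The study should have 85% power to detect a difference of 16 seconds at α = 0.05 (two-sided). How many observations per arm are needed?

50 per group

For two equal groups, n per group = 2·((z_{α/2} + z_β)·σ/δ)².
z_{α/2} = 1.960; z_β = 1.036 (power 85%).
n = 2 × (2.996 × 26.6 / 16)² = 2 × 24.81 = 49.62
Round up: n = 50 per group.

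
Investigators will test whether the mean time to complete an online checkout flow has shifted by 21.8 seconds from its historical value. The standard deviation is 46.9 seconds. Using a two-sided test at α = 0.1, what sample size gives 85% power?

For a one-sample z-test, n = ((z_{α/2} + z_β)·σ/δ)².
z_{α/2} = 1.645 (two-sided α = 0.1); z_β = 1.036 (power 85% → β = 0.15).
n = (2.681 × 46.9 / 21.8)² = 33.27
Round up: n = 34.

34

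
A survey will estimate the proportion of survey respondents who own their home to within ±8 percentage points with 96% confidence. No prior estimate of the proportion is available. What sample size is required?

For a proportion with margin E = 0.08 at 96% confidence, z = 2.054.
With no prior estimate, use p = 0.5, which maximizes p(1−p) at 0.25.
n = 0.25 × (z/E)² = 0.25 × (2.054/0.08)² = 164.80
Round up: n = 165.

165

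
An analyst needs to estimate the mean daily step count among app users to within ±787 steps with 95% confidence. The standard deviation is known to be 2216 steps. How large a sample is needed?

31

For a mean, the margin of error is E = z·σ/√n, so n = (zσ/E)².
At 95% confidence, z = 1.960.
n = (1.960 × 2216 / 787)² = 30.46
Round up: n = 31.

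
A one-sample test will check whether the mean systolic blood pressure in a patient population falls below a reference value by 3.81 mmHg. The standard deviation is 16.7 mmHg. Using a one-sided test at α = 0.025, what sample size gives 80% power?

151

For a one-sample z-test, n = ((z_α + z_β)·σ/δ)².
z_α = 1.960 (one-sided α = 0.025); z_β = 0.842 (power 80% → β = 0.2).
n = (2.802 × 16.7 / 3.81)² = 150.84
Round up: n = 151.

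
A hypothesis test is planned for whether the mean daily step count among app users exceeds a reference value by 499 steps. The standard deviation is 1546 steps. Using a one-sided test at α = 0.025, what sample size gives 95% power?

n = 125

For a one-sample z-test, n = ((z_α + z_β)·σ/δ)².
z_α = 1.960 (one-sided α = 0.025); z_β = 1.645 (power 95% → β = 0.05).
n = (3.605 × 1546 / 499)² = 124.75
Round up: n = 125.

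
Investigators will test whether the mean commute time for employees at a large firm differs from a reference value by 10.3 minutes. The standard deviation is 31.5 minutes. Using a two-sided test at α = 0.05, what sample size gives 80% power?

74

For a one-sample z-test, n = ((z_{α/2} + z_β)·σ/δ)².
z_{α/2} = 1.960 (two-sided α = 0.05); z_β = 0.842 (power 80% → β = 0.2).
n = (2.802 × 31.5 / 10.3)² = 73.43
Round up: n = 74.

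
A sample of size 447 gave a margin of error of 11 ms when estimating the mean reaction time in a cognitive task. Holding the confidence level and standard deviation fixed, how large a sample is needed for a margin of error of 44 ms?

Margin of error scales as 1/√n, so n₂ = n₁·(E₁/E₂)².
n₂ = 447 × (11/44)² = 447 × 0.0625 = 27.94
Round up: n₂ = 28.

28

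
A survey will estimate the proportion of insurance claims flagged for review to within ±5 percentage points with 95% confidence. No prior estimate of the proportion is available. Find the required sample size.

385

For a proportion with margin E = 0.05 at 95% confidence, z = 1.960.
With no prior estimate, use p = 0.5, which maximizes p(1−p) at 0.25.
n = 0.25 × (z/E)² = 0.25 × (1.960/0.05)² = 384.16
Round up: n = 385.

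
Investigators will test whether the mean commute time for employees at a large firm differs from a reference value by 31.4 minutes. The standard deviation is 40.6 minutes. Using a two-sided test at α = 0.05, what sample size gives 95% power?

22

For a one-sample z-test, n = ((z_{α/2} + z_β)·σ/δ)².
z_{α/2} = 1.960 (two-sided α = 0.05); z_β = 1.645 (power 95% → β = 0.05).
n = (3.605 × 40.6 / 31.4)² = 21.73
Round up: n = 22.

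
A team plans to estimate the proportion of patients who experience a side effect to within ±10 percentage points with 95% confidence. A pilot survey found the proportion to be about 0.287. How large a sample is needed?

79

For a proportion with margin E = 0.1 at 95% confidence, z = 1.960.
n = p̂(1−p̂)(z/E)² = 0.287 × 0.713 × (1.960/0.1)² = 78.61
Round up: n = 79.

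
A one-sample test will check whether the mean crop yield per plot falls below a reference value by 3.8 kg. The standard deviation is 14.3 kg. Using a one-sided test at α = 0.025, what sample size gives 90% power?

149

For a one-sample z-test, n = ((z_α + z_β)·σ/δ)².
z_α = 1.960 (one-sided α = 0.025); z_β = 1.282 (power 90% → β = 0.1).
n = (3.242 × 14.3 / 3.8)² = 148.84
Round up: n = 149.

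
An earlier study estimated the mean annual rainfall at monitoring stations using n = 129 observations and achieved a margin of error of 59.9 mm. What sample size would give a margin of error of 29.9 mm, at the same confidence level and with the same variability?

Margin of error scales as 1/√n, so n₂ = n₁·(E₁/E₂)².
n₂ = 129 × (59.9/29.9)² = 129 × 4.013 = 517.68
Round up: n₂ = 518.

518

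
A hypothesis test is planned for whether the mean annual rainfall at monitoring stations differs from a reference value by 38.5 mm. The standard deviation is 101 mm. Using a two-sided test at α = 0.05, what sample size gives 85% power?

For a one-sample z-test, n = ((z_{α/2} + z_β)·σ/δ)².
z_{α/2} = 1.960 (two-sided α = 0.05); z_β = 1.036 (power 85% → β = 0.15).
n = (2.996 × 101 / 38.5)² = 61.77
Round up: n = 62.

62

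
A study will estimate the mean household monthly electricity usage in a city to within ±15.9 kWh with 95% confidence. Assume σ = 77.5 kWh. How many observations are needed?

For a mean, the margin of error is E = z·σ/√n, so n = (zσ/E)².
At 95% confidence, z = 1.960.
n = (1.960 × 77.5 / 15.9)² = 91.27
Round up: n = 92.

n = 92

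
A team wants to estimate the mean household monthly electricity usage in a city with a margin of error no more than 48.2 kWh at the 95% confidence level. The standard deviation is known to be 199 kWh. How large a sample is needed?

n = 66

For a mean, the margin of error is E = z·σ/√n, so n = (zσ/E)².
At 95% confidence, z = 1.960.
n = (1.960 × 199 / 48.2)² = 65.48
Round up: n = 66.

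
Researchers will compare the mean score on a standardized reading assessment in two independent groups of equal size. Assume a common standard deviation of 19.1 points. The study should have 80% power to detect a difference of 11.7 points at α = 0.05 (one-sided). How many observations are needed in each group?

For two equal groups, n per group = 2·((z_α + z_β)·σ/δ)².
z_α = 1.645; z_β = 0.842 (power 80%).
n = 2 × (2.487 × 19.1 / 11.7)² = 2 × 16.48 = 32.96
Round up: n = 33 per group.

33 per group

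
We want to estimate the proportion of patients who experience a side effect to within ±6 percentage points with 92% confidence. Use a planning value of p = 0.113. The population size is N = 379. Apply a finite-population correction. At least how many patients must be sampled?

70

For a proportion with margin E = 0.06 at 92% confidence, z = 1.751.
n = p̂(1−p̂)(z/E)² = 0.113 × 0.887 × (1.751/0.06)² = 85.36 — call this n₀.
Finite-population correction with N = 379: n = n₀ / (1 + (n₀−1)/N) = 85.36 / 1.223 = 69.80
Round up: n = 70.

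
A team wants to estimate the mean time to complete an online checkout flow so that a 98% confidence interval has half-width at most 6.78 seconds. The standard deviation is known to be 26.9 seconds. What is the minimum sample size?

For a mean, the margin of error is E = z·σ/√n, so n = (zσ/E)².
At 98% confidence, z = 2.326.
n = (2.326 × 26.9 / 6.78)² = 85.17
Round up: n = 86.

86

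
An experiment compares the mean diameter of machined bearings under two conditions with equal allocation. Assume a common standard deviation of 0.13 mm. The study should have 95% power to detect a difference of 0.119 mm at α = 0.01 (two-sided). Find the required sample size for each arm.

For two equal groups, n per group = 2·((z_{α/2} + z_β)·σ/δ)².
z_{α/2} = 2.576; z_β = 1.645 (power 95%).
n = 2 × (4.221 × 0.13 / 0.119)² = 2 × 21.26 = 42.52
Round up: n = 43 per group.

43 per group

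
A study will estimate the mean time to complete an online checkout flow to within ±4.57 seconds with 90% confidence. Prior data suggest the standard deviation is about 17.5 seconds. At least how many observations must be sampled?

For a mean, the margin of error is E = z·σ/√n, so n = (zσ/E)².
At 90% confidence, z = 1.645.
n = (1.645 × 17.5 / 4.57)² = 39.68
Round up: n = 40.

n = 40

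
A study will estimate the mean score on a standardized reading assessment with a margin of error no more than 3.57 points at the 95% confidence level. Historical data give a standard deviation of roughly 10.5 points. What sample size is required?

34

For a mean, the margin of error is E = z·σ/√n, so n = (zσ/E)².
At 95% confidence, z = 1.960.
n = (1.960 × 10.5 / 3.57)² = 33.23
Round up: n = 34.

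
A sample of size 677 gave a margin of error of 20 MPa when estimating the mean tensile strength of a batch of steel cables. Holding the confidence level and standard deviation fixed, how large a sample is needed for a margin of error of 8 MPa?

Margin of error scales as 1/√n, so n₂ = n₁·(E₁/E₂)².
n₂ = 677 × (20/8)² = 677 × 6.25 = 4231.25
Round up: n₂ = 4232.

n = 4232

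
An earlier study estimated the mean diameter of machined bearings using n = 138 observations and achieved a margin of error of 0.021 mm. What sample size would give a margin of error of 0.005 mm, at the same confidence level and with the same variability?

Margin of error scales as 1/√n, so n₂ = n₁·(E₁/E₂)².
n₂ = 138 × (0.021/0.005)² = 138 × 17.64 = 2434.32
Round up: n₂ = 2435.

2435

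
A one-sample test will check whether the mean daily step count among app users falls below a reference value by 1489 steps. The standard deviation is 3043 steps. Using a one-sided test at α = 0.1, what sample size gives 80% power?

For a one-sample z-test, n = ((z_α + z_β)·σ/δ)².
z_α = 1.282 (one-sided α = 0.1); z_β = 0.842 (power 80% → β = 0.2).
n = (2.124 × 3043 / 1489)² = 18.84
Round up: n = 19.

19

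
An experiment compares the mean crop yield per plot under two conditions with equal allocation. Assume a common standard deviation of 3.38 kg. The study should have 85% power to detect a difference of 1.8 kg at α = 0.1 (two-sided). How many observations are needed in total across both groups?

For two equal groups, n per group = 2·((z_{α/2} + z_β)·σ/δ)².
z_{α/2} = 1.645; z_β = 1.036 (power 85%).
n = 2 × (2.681 × 3.38 / 1.8)² = 2 × 25.34 = 50.68
Round up: n = 51 per group.
Total across both groups: 2 × 51 = 102.

102 total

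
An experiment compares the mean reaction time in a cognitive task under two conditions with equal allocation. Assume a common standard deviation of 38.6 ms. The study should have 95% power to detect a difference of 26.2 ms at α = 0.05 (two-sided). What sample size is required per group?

57 per group

For two equal groups, n per group = 2·((z_{α/2} + z_β)·σ/δ)².
z_{α/2} = 1.960; z_β = 1.645 (power 95%).
n = 2 × (3.605 × 38.6 / 26.2)² = 2 × 28.21 = 56.42
Round up: n = 57 per group.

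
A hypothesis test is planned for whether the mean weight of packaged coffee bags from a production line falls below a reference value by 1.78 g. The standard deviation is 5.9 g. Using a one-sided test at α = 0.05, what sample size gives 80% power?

For a one-sample z-test, n = ((z_α + z_β)·σ/δ)².
z_α = 1.645 (one-sided α = 0.05); z_β = 0.842 (power 80% → β = 0.2).
n = (2.487 × 5.9 / 1.78)² = 67.95
Round up: n = 68.

n = 68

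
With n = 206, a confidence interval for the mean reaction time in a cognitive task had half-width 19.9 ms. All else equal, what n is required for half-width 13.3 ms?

462

Margin of error scales as 1/√n, so n₂ = n₁·(E₁/E₂)².
n₂ = 206 × (19.9/13.3)² = 206 × 2.239 = 461.23
Round up: n₂ = 462.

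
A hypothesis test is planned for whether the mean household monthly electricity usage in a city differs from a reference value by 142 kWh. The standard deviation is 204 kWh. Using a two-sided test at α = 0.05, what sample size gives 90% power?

n = 22

For a one-sample z-test, n = ((z_{α/2} + z_β)·σ/δ)².
z_{α/2} = 1.960 (two-sided α = 0.05); z_β = 1.282 (power 90% → β = 0.1).
n = (3.242 × 204 / 142)² = 21.69
Round up: n = 22.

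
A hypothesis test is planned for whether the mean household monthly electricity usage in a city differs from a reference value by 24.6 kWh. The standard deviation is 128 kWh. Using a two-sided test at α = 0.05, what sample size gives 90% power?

285

For a one-sample z-test, n = ((z_{α/2} + z_β)·σ/δ)².
z_{α/2} = 1.960 (two-sided α = 0.05); z_β = 1.282 (power 90% → β = 0.1).
n = (3.242 × 128 / 24.6)² = 284.56
Round up: n = 285.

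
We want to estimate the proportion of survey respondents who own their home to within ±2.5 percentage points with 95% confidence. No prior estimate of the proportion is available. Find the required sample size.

For a proportion with margin E = 0.025 at 95% confidence, z = 1.960.
With no prior estimate, use p = 0.5, which maximizes p(1−p) at 0.25.
n = 0.25 × (z/E)² = 0.25 × (1.960/0.025)² = 1536.64
Round up: n = 1537.

1537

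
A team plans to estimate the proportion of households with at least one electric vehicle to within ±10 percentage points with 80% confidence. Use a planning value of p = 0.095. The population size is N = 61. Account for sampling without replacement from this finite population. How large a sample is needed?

For a proportion with margin E = 0.1 at 80% confidence, z = 1.282.
n = p̂(1−p̂)(z/E)² = 0.095 × 0.905 × (1.282/0.1)² = 14.13 — call this n₀.
Finite-population correction with N = 61: n = n₀ / (1 + (n₀−1)/N) = 14.13 / 1.215 = 11.63
Round up: n = 12.

12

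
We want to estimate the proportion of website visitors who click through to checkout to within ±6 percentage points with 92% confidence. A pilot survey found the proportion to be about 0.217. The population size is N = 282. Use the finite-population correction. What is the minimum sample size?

For a proportion with margin E = 0.06 at 92% confidence, z = 1.751.
n = p̂(1−p̂)(z/E)² = 0.217 × 0.783 × (1.751/0.06)² = 144.71 — call this n₀.
Finite-population correction with N = 282: n = n₀ / (1 + (n₀−1)/N) = 144.71 / 1.51 = 95.83
Round up: n = 96.

96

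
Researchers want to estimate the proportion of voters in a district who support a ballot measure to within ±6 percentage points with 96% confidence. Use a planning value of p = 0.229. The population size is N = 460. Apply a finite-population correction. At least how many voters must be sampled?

143

For a proportion with margin E = 0.06 at 96% confidence, z = 2.054.
n = p̂(1−p̂)(z/E)² = 0.229 × 0.771 × (2.054/0.06)² = 206.91 — call this n₀.
Finite-population correction with N = 460: n = n₀ / (1 + (n₀−1)/N) = 206.91 / 1.448 = 142.89
Round up: n = 143.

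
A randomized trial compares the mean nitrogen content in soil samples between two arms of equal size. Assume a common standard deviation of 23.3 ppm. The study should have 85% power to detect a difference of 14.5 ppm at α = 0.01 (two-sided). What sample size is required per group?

For two equal groups, n per group = 2·((z_{α/2} + z_β)·σ/δ)².
z_{α/2} = 2.576; z_β = 1.036 (power 85%).
n = 2 × (3.612 × 23.3 / 14.5)² = 2 × 33.69 = 67.38
Round up: n = 68 per group.

68 per group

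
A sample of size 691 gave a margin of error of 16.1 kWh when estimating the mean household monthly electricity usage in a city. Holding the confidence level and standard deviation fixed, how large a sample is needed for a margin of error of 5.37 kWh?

6212

Margin of error scales as 1/√n, so n₂ = n₁·(E₁/E₂)².
n₂ = 691 × (16.1/5.37)² = 691 × 8.989 = 6211.40
Round up: n₂ = 6212.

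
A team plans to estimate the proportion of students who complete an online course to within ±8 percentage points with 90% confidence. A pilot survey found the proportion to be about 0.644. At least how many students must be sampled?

For a proportion with margin E = 0.08 at 90% confidence, z = 1.645.
n = p̂(1−p̂)(z/E)² = 0.644 × 0.356 × (1.645/0.08)² = 96.94
Round up: n = 97.

97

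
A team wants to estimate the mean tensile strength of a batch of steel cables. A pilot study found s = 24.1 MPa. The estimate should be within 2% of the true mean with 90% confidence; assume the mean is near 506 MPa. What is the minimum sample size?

For a mean, the margin of error is E = z·σ/√n, so n = (zσ/E)².
At 90% confidence, z = 1.645.
E = 2% of 506 = 10.12 MPa.
n = (1.645 × 24.1 / 10.12)² = 15.35
Round up: n = 16.

16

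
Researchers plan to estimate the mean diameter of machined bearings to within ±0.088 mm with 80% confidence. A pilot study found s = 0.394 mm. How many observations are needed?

For a mean, the margin of error is E = z·σ/√n, so n = (zσ/E)².
At 80% confidence, z = 1.282.
n = (1.282 × 0.394 / 0.088)² = 32.95
Round up: n = 33.

33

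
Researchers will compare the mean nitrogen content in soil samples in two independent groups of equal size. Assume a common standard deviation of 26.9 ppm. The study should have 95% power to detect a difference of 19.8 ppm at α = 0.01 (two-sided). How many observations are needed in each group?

For two equal groups, n per group = 2·((z_{α/2} + z_β)·σ/δ)².
z_{α/2} = 2.576; z_β = 1.645 (power 95%).
n = 2 × (4.221 × 26.9 / 19.8)² = 2 × 32.89 = 65.78
Round up: n = 66 per group.

66 per group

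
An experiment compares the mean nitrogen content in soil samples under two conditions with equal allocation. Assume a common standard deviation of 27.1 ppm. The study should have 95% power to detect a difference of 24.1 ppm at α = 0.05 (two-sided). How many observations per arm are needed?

33 per group

For two equal groups, n per group = 2·((z_{α/2} + z_β)·σ/δ)².
z_{α/2} = 1.960; z_β = 1.645 (power 95%).
n = 2 × (3.605 × 27.1 / 24.1)² = 2 × 16.43 = 32.86
Round up: n = 33 per group.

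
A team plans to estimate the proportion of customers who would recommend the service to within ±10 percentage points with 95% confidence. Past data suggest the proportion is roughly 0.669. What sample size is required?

n = 86

For a proportion with margin E = 0.1 at 95% confidence, z = 1.960.
n = p̂(1−p̂)(z/E)² = 0.669 × 0.331 × (1.960/0.1)² = 85.07
Round up: n = 86.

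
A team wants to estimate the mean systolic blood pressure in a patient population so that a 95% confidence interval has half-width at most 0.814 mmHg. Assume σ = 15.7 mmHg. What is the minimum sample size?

For a mean, the margin of error is E = z·σ/√n, so n = (zσ/E)².
At 95% confidence, z = 1.960.
n = (1.960 × 15.7 / 0.814)² = 1429.10
Round up: n = 1430.

n = 1430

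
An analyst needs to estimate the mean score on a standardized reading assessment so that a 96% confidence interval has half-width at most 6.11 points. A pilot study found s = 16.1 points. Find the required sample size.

For a mean, the margin of error is E = z·σ/√n, so n = (zσ/E)².
At 96% confidence, z = 2.054.
n = (2.054 × 16.1 / 6.11)² = 29.29
Round up: n = 30.

n = 30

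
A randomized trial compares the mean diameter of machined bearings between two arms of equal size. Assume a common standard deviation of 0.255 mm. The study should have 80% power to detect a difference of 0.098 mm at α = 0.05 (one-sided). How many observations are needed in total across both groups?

For two equal groups, n per group = 2·((z_α + z_β)·σ/δ)².
z_α = 1.645; z_β = 0.842 (power 80%).
n = 2 × (2.487 × 0.255 / 0.098)² = 2 × 41.88 = 83.76
Round up: n = 84 per group.
Total across both groups: 2 × 84 = 168.

168 total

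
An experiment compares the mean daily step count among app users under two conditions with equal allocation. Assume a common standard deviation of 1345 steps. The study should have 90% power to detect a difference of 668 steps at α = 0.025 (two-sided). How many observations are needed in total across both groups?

202 total

For two equal groups, n per group = 2·((z_{α/2} + z_β)·σ/δ)².
z_{α/2} = 2.241; z_β = 1.282 (power 90%).
n = 2 × (3.523 × 1345 / 668)² = 2 × 50.32 = 100.64
Round up: n = 101 per group.
Total across both groups: 2 × 101 = 202.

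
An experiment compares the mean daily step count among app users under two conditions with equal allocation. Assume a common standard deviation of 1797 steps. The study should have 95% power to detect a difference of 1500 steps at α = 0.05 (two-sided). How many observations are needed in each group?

38 per group

For two equal groups, n per group = 2·((z_{α/2} + z_β)·σ/δ)².
z_{α/2} = 1.960; z_β = 1.645 (power 95%).
n = 2 × (3.605 × 1797 / 1500)² = 2 × 18.65 = 37.30
Round up: n = 38 per group.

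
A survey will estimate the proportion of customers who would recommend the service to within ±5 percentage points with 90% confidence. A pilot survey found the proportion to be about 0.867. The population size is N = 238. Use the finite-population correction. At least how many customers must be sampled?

For a proportion with margin E = 0.05 at 90% confidence, z = 1.645.
n = p̂(1−p̂)(z/E)² = 0.867 × 0.133 × (1.645/0.05)² = 124.81 — call this n₀.
Finite-population correction with N = 238: n = n₀ / (1 + (n₀−1)/N) = 124.81 / 1.52 = 82.11
Round up: n = 83.

83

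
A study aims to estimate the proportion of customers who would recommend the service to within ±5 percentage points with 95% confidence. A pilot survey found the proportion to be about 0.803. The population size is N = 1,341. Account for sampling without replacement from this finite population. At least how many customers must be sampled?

n = 206

For a proportion with margin E = 0.05 at 95% confidence, z = 1.960.
n = p̂(1−p̂)(z/E)² = 0.803 × 0.197 × (1.960/0.05)² = 243.08 — call this n₀.
Finite-population correction with N = 1,341: n = n₀ / (1 + (n₀−1)/N) = 243.08 / 1.181 = 205.83
Round up: n = 206.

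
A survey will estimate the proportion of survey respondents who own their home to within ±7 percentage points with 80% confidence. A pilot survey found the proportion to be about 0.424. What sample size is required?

82

For a proportion with margin E = 0.07 at 80% confidence, z = 1.282.
n = p̂(1−p̂)(z/E)² = 0.424 × 0.576 × (1.282/0.07)² = 81.92
Round up: n = 82.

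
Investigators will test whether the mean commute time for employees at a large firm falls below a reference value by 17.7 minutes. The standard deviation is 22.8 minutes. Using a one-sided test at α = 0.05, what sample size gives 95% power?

For a one-sample z-test, n = ((z_α + z_β)·σ/δ)².
z_α = 1.645 (one-sided α = 0.05); z_β = 1.645 (power 95% → β = 0.05).
n = (3.290 × 22.8 / 17.7)² = 17.96
Round up: n = 18.

n = 18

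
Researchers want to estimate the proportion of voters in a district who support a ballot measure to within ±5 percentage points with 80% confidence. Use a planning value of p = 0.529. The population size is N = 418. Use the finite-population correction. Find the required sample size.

118

For a proportion with margin E = 0.05 at 80% confidence, z = 1.282.
n = p̂(1−p̂)(z/E)² = 0.529 × 0.471 × (1.282/0.05)² = 163.80 — call this n₀.
Finite-population correction with N = 418: n = n₀ / (1 + (n₀−1)/N) = 163.80 / 1.389 = 117.93
Round up: n = 118.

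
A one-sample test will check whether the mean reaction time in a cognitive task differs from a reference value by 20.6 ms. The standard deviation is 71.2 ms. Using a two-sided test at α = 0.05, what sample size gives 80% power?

n = 94

For a one-sample z-test, n = ((z_{α/2} + z_β)·σ/δ)².
z_{α/2} = 1.960 (two-sided α = 0.05); z_β = 0.842 (power 80% → β = 0.2).
n = (2.802 × 71.2 / 20.6)² = 93.79
Round up: n = 94.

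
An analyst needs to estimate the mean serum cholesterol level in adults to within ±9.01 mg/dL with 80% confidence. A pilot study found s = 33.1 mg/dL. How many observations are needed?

For a mean, the margin of error is E = z·σ/√n, so n = (zσ/E)².
At 80% confidence, z = 1.282.
n = (1.282 × 33.1 / 9.01)² = 22.18
Round up: n = 23.

23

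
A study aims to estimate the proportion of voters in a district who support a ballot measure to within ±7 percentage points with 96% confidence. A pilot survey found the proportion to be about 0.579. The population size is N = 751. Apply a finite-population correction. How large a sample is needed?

n = 165

For a proportion with margin E = 0.07 at 96% confidence, z = 2.054.
n = p̂(1−p̂)(z/E)² = 0.579 × 0.421 × (2.054/0.07)² = 209.88 — call this n₀.
Finite-population correction with N = 751: n = n₀ / (1 + (n₀−1)/N) = 209.88 / 1.278 = 164.23
Round up: n = 165.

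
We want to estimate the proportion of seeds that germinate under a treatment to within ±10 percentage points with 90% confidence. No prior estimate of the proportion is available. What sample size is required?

For a proportion with margin E = 0.1 at 90% confidence, z = 1.645.
With no prior estimate, use p = 0.5, which maximizes p(1−p) at 0.25.
n = 0.25 × (z/E)² = 0.25 × (1.645/0.1)² = 67.65
Round up: n = 68.

68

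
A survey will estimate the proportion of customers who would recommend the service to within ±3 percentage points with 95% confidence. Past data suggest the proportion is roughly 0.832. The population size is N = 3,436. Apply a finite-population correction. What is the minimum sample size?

509

For a proportion with margin E = 0.03 at 95% confidence, z = 1.960.
n = p̂(1−p̂)(z/E)² = 0.832 × 0.168 × (1.960/0.03)² = 596.63 — call this n₀.
Finite-population correction with N = 3,436: n = n₀ / (1 + (n₀−1)/N) = 596.63 / 1.173 = 508.64
Round up: n = 509.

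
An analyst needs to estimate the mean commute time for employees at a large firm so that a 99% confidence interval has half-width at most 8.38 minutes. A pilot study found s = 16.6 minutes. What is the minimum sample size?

For a mean, the margin of error is E = z·σ/√n, so n = (zσ/E)².
At 99% confidence, z = 2.576.
n = (2.576 × 16.6 / 8.38)² = 26.04
Round up: n = 27.

27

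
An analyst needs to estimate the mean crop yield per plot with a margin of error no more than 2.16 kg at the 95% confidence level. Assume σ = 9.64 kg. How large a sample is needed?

For a mean, the margin of error is E = z·σ/√n, so n = (zσ/E)².
At 95% confidence, z = 1.960.
n = (1.960 × 9.64 / 2.16)² = 76.52
Round up: n = 77.

77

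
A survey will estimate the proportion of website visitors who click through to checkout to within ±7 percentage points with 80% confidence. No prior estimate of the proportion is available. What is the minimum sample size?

For a proportion with margin E = 0.07 at 80% confidence, z = 1.282.
With no prior estimate, use p = 0.5, which maximizes p(1−p) at 0.25.
n = 0.25 × (z/E)² = 0.25 × (1.282/0.07)² = 83.85
Round up: n = 84.

84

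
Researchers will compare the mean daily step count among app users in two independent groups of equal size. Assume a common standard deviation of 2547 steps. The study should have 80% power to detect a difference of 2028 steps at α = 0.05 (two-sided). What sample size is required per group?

25 per group

For two equal groups, n per group = 2·((z_{α/2} + z_β)·σ/δ)².
z_{α/2} = 1.960; z_β = 0.842 (power 80%).
n = 2 × (2.802 × 2547 / 2028)² = 2 × 12.38 = 24.76
Round up: n = 25 per group.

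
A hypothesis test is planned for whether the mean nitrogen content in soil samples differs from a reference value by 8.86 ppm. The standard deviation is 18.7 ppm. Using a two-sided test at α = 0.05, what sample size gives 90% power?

47

For a one-sample z-test, n = ((z_{α/2} + z_β)·σ/δ)².
z_{α/2} = 1.960 (two-sided α = 0.05); z_β = 1.282 (power 90% → β = 0.1).
n = (3.242 × 18.7 / 8.86)² = 46.82
Round up: n = 47.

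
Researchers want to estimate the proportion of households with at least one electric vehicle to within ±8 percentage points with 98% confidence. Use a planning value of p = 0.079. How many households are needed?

n = 62

For a proportion with margin E = 0.08 at 98% confidence, z = 2.326.
n = p̂(1−p̂)(z/E)² = 0.079 × 0.921 × (2.326/0.08)² = 61.51
Round up: n = 62.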